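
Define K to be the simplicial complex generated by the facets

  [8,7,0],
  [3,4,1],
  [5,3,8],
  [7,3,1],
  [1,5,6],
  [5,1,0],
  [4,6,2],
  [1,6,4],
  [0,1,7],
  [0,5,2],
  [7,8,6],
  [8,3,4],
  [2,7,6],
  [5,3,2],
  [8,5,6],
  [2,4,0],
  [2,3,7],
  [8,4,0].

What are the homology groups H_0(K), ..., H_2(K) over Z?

H_0 = Z,  H_1 = Z^2,  H_2 = Z.

Take the total order 0 < 1 < 2 < 3 < 4 < 5 < 6 < 7 < 8 on the vertex set. Then K (dimension 2) consists of the simplices:

  0-simplices (9): [0], [1], [2], [3], [4], [5], [6], [7], [8]
  1-simplices (27): (27 of them)
  2-simplices (18): [0,1,5], [0,1,7], [0,2,4], [0,2,5], [0,4,8], [0,7,8], [1,3,4], [1,3,7], [1,4,6], [1,5,6], [2,3,5], [2,3,7], [2,4,6], [2,6,7], [3,4,8], [3,5,8], [5,6,8], [6,7,8]

Hence C_0 ≅ Z^9, C_1 ≅ Z^27, C_2 ≅ Z^18.

∂_1: C_1 → C_0 is given by ∂[p,q] = [q] − [p].
As a 9×27 matrix over Z this has rank 8, with invariant factors (1,1,1,1,1,1,1,1).

The boundary map ∂_2: C_2 → C_1 acts by ∂[p,q,r] = [q,r] − [p,r] + [p,q]. For instance
  ∂[1,4,6] = [4,6] − [1,6] + [1,4],
  ∂[0,2,4] = [2,4] − [0,4] + [0,2].
The resulting 27×18 matrix has rank 17, and its Smith normal form has invariant factors (1,1,1,1,1,1,1,1,1,1,1,1,1,1,1,1,1).

Computing H_k = (kernel of ∂_k) / (image of ∂_{k+1}):

  H_0: rank C_0 − rank ∂_1 = 9 − 8 = 1, and the invariant factors of ∂_1 are all 1, so H_0 ≅ Z.
  H_1: rank ker ∂_1 − rank ∂_2 = (27 − 8) − 17 = 2, and the invariant factors of ∂_2 are all 1, so H_1 ≅ Z^2.
  H_2: rank ker ∂_2 − rank ∂_3 = (18 − 17) − 0 = 1, and there is no ∂_3, so H_2 ≅ Z.

As a check, the Euler characteristic is 9 − 27 + 18 = 0, which agrees with 1 − 2 + 1 = 0.
(K is a triangulation of the torus T^2.)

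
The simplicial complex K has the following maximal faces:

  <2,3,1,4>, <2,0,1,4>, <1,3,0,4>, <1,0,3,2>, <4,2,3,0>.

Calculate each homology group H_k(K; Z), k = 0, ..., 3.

Take the total order 0 < 1 < 2 < 3 < 4 on the vertex set. Then K (dimension 3) consists of the simplices:

  0-simplices (5): [0], [1], [2], [3], [4]
  1-simplices (10): [0,1], [0,2], [0,3], [0,4], [1,2], [1,3], [1,4], [2,3], [2,4], [3,4]
  2-simplices (10): [0,1,2], [0,1,3], [0,1,4], [0,2,3], [0,2,4], [0,3,4], [1,2,3], [1,2,4], [1,3,4], [2,3,4]
  3-simplices (5): [0,1,2,3], [0,1,2,4], [0,1,3,4], [0,2,3,4], [1,2,3,4]

giving chain groups C_0 ≅ Z^5, C_1 ≅ Z^10, C_2 ≅ Z^10, C_3 ≅ Z^5.

Boundary ∂_1: C_1 → C_0 sends each edge [p,q] (with p < q) to q − p.
The 5×10 boundary matrix has rank 4 and Smith normal form diag(1,1,1,1).

The boundary map ∂_2: C_2 → C_1 maps a triangle to the signed sum of its edges. For instance
  ∂[0,2,3] = [2,3] − [0,3] + [0,2],
  ∂[1,2,3] = [2,3] − [1,3] + [1,2].
This gives a 10×10 integer matrix of rank 6; reducing to Smith normal form yields diagonal entries (1,1,1,1,1,1).

The boundary map ∂_3: C_3 → C_2 sends each 3-simplex σ to the alternating sum Σ_i (−1)^i (σ with its i-th vertex removed). For instance
  ∂[0,1,3,4] = [1,3,4] − [0,3,4] + [0,1,4] − [0,1,3],
  ∂[0,2,3,4] = [2,3,4] − [0,3,4] + [0,2,4] − [0,2,3].
The 10×5 boundary matrix has rank 4 and Smith normal form diag(1,1,1,1).

Reading off H_k = ker ∂_k / im ∂_{k+1}:

  H_0: rank C_0 − rank ∂_1 = 5 − 4 = 1, and the invariant factors of ∂_1 are all 1, so H_0 = Z.
  H_1: rank ker ∂_1 − rank ∂_2 = (10 − 4) − 6 = 0, and the invariant factors of ∂_2 are all 1, so H_1 = 0.
  H_2: rank ker ∂_2 − rank ∂_3 = (10 − 6) − 4 = 0, and the invariant factors of ∂_3 are all 1, so H_2 = 0.
  H_3: rank ker ∂_3 − rank ∂_4 = (5 − 4) − 0 = 1, and there is no ∂_4, so H_3 = Z.

(K is a triangulation of the 3-sphere S^3.)

H_0 = Z,  H_1 = 0,  H_2 = 0,  H_3 = Z.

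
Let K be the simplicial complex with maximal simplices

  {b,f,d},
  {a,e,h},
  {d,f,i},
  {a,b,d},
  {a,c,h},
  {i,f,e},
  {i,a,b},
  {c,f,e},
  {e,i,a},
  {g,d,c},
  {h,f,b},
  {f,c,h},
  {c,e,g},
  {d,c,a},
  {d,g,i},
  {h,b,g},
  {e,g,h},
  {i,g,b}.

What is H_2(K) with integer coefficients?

H_2 ≅ 0.

Fix the vertex order a < b < c < d < e < f < g < h < i and write every simplex with vertices in increasing order. Then dim K = 2 and the simplices of K are:

  0-simplices (9): a, b, c, d, e, f, g, h, i
  1-simplices (27): ab, ac, ad, ae, ah, ai, bd, bf, bg, bh, bi, cd, ce, cf, cg, ch, df, dg, di, ef, eg, eh, ei, fh, fi, gh, gi
  2-simplices (18): abd, abi, acd, ach, aeh, aei, bdf, bfh, bgh, bgi, cdg, cef, ceg, cfh, dfi, dgi, efi, egh

so the chain groups are C_0 ≅ Z^9, C_1 ≅ Z^27, C_2 ≅ Z^18.

Boundary ∂_1: C_1 → C_0 sends each edge [p,q] (with p < q) to q − p. For instance
  ∂cd = d − c.
The resulting 9×27 matrix has rank 8, and its Smith normal form has invariant factors (1,1,1,1,1,1,1,1).

Boundary ∂_2: C_2 → C_1 maps a triangle to the signed sum of its edges. For instance
  ∂ceg = eg − cg + ce,
  ∂egh = gh − eh + eg.
This gives a 27×18 integer matrix of rank 18; reducing to Smith normal form yields diagonal entries (1,1,1,1,1,1,1,1,1,1,1,1,1,1,1,1,1,2).

Reading off H_k = ker ∂_k / im ∂_{k+1}:

  H_2: rank ker ∂_2 − rank ∂_3 = (18 − 18) − 0 = 0, and there is no ∂_3, so H_2 ≅ 0.

(K is a triangulation of the Klein bottle.)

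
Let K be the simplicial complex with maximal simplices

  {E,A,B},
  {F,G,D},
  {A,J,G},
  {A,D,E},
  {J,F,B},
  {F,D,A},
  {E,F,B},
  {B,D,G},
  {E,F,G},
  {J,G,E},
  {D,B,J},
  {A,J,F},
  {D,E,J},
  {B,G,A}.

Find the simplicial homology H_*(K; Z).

H_0 = Z,  H_1 = Z^2,  H_2 = Z.

K has 7 vertices, 21 edges, 14 triangles.
rank ∂_0 = 0, rank ∂_1 = 6 ⇒ b_0 = 7 − 0 − 6 = 1; all invariant factors of ∂_1 are 1 so no torsion. So H_0 ≅ Z.
rank ∂_1 = 6, rank ∂_2 = 13 ⇒ b_1 = 21 − 6 − 13 = 2; all invariant factors of ∂_2 are 1 so no torsion. So H_1 ≅ Z^2.
rank ∂_2 = 13, rank ∂_3 = 0 ⇒ b_2 = 14 − 13 − 0 = 1. So H_2 ≅ Z.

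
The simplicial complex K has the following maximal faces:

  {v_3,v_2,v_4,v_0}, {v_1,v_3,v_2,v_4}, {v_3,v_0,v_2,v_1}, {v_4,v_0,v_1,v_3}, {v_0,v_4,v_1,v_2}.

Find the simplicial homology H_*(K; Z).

H_0 ≅ Z,  H_1 = 0,  H_2 = 0,  H_3 ≅ Z.

Fix the vertex order v_0 < v_1 < v_2 < v_3 < v_4 and write every simplex with vertices in increasing order. Then dim K = 3 and the simplices of K are:

  0-simplices (5): [v_0], [v_1], [v_2], [v_3], [v_4]
  1-simplices (10): [v_0,v_1], [v_0,v_2], [v_0,v_3], [v_0,v_4], [v_1,v_2], [v_1,v_3], [v_1,v_4], [v_2,v_3], [v_2,v_4], [v_3,v_4]
  2-simplices (10): [v_0,v_1,v_2], [v_0,v_1,v_3], [v_0,v_1,v_4], [v_0,v_2,v_3], [v_0,v_2,v_4], [v_0,v_3,v_4], [v_1,v_2,v_3], [v_1,v_2,v_4], [v_1,v_3,v_4], [v_2,v_3,v_4]
  3-simplices (5): [v_0,v_1,v_2,v_3], [v_0,v_1,v_2,v_4], [v_0,v_1,v_3,v_4], [v_0,v_2,v_3,v_4], [v_1,v_2,v_3,v_4]

giving chain groups C_0 ≅ Z^5, C_1 ≅ Z^10, C_2 ≅ Z^10, C_3 ≅ Z^5.

The boundary map ∂_1: C_1 → C_0 sends each edge [p,q] (with p < q) to q − p. For instance
  ∂[v_1,v_3] = [v_3] − [v_1].
This gives a 5×10 integer matrix of rank 4; reducing to Smith normal form yields diagonal entries (1,1,1,1).

The boundary map ∂_2: C_2 → C_1 sends each 2-simplex [p,q,r] to [q,r] − [p,r] + [p,q]. For instance
  ∂[v_0,v_2,v_3] = [v_2,v_3] − [v_0,v_3] + [v_0,v_2],
  ∂[v_2,v_3,v_4] = [v_3,v_4] − [v_2,v_4] + [v_2,v_3].
The 10×10 boundary matrix has rank 6 and Smith normal form diag(1,1,1,1,1,1).

∂_3: C_3 → C_2 sends each 3-simplex σ to the alternating sum Σ_i (−1)^i (σ with its i-th vertex removed). For instance
  ∂[v_1,v_2,v_3,v_4] = [v_2,v_3,v_4] − [v_1,v_3,v_4] + [v_1,v_2,v_4] − [v_1,v_2,v_3],
  ∂[v_0,v_2,v_3,v_4] = [v_2,v_3,v_4] − [v_0,v_3,v_4] + [v_0,v_2,v_4] − [v_0,v_2,v_3].
The 10×5 boundary matrix has rank 4 and Smith normal form diag(1,1,1,1).

From H_k ≅ ker(∂_k) / im(∂_{k+1}) we obtain:

  H_0: rank C_0 − rank ∂_1 = 5 − 4 = 1, and the invariant factors of ∂_1 are all 1, so H_0 ≅ Z.
  H_1: rank ker ∂_1 − rank ∂_2 = (10 − 4) − 6 = 0, and the invariant factors of ∂_2 are all 1, so H_1 ≅ 0.
  H_2: rank ker ∂_2 − rank ∂_3 = (10 − 6) − 4 = 0, and the invariant factors of ∂_3 are all 1, so H_2 ≅ 0.
  H_3: rank ker ∂_3 − rank ∂_4 = (5 − 4) − 0 = 1, and there is no ∂_4, so H_3 ≅ Z.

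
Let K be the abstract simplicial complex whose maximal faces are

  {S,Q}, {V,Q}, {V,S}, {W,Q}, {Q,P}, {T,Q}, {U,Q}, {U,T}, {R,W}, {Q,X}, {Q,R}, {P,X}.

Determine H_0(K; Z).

H_0 = Z.

Take the total order P < Q < R < S < T < U < V < W < X on the vertex set. Then K (dimension 1) consists of the simplices:

  0-simplices (9): P, Q, R, S, T, U, V, W, X
  1-simplices (12): PQ, PX, QR, QS, QT, QU, QV, QW, QX, RW, SV, TU

Hence C_0 ≅ Z^9, C_1 ≅ Z^12.

Boundary ∂_1: C_1 → C_0 sends each edge [p,q] (with p < q) to q − p. For instance
  ∂TU = U − T.
The resulting 9×12 matrix has rank 8, and its Smith normal form has invariant factors (1,1,1,1,1,1,1,1).

Now H_k = ker ∂_k / im ∂_{k+1}, so:

  H_0: rank C_0 − rank ∂_1 = 9 − 8 = 1, and the invariant factors of ∂_1 are all 1, so H_0 ≅ Z.

(K is a triangulation of a wedge of 4 circles.)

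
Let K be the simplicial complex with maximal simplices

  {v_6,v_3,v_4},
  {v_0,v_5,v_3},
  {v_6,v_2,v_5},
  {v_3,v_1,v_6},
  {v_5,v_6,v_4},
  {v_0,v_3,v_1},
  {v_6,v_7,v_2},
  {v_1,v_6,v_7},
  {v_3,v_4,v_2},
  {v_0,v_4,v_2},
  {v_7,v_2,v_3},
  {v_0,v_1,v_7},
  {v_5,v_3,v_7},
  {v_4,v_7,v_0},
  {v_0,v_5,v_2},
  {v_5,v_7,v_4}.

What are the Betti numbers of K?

b_0 = 1, b_1 = 2, b_2 = 1.

Take the total order v_0 < v_1 < v_2 < v_3 < v_4 < v_5 < v_6 < v_7 on the vertex set. Then K (dimension 2) consists of the simplices:

  0-simplices (8): [v_0], [v_1], [v_2], [v_3], [v_4], [v_5], [v_6], [v_7]
  1-simplices (24): (24 of them)
  2-simplices (16): (16 of them)

Hence C_0 ≅ Z^8, C_1 ≅ Z^24, C_2 ≅ Z^16.

The boundary map ∂_1: C_1 → C_0 maps an edge to its endpoints' difference, ∂[p,q] = q − p.
The 8×24 boundary matrix has rank 7 and Smith normal form diag(1,1,1,1,1,1,1).

Boundary ∂_2: C_2 → C_1 sends each 2-simplex [p,q,r] to [q,r] − [p,r] + [p,q]. For instance
  ∂[v_0,v_1,v_3] = [v_1,v_3] − [v_0,v_3] + [v_0,v_1],
  ∂[v_1,v_6,v_7] = [v_6,v_7] − [v_1,v_7] + [v_1,v_6].
This gives a 24×16 integer matrix of rank 15; reducing to Smith normal form yields diagonal entries (1,1,1,1,1,1,1,1,1,1,1,1,1,1,1).

From H_k ≅ ker(∂_k) / im(∂_{k+1}) we obtain:

  H_0: rank C_0 − rank ∂_1 = 8 − 7 = 1, and the invariant factors of ∂_1 are all 1, so H_0 = Z.
  H_1: rank ker ∂_1 − rank ∂_2 = (24 − 7) − 15 = 2, and the invariant factors of ∂_2 are all 1, so H_1 = Z^2.
  H_2: rank ker ∂_2 − rank ∂_3 = (16 − 15) − 0 = 1, and there is no ∂_3, so H_2 = Z.

Hence the Betti numbers are b_0 = 1, b_1 = 2, b_2 = 1.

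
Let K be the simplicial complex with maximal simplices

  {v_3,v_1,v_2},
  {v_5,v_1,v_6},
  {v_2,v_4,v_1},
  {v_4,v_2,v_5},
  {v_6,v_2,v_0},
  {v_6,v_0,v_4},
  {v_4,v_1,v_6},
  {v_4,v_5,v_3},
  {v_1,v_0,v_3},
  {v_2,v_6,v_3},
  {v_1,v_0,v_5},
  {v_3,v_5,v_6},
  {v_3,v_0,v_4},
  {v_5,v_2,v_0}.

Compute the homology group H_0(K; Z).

H_0 ≅ Z.

Order the vertices as v_0 < v_1 < v_2 < v_3 < v_4 < v_5 < v_6. Listing each simplex with vertices in this order, K has dimension 2 with simplices:

  0-simplices (7): [v_0], [v_1], [v_2], [v_3], [v_4], [v_5], [v_6]
  1-simplices (21): (21 of them)
  2-simplices (14): (14 of them)

giving chain groups C_0 ≅ Z^7, C_1 ≅ Z^21, C_2 ≅ Z^14.

The boundary map ∂_1: C_1 → C_0 maps an edge to its endpoints' difference, ∂[p,q] = q − p. For instance
  ∂[v_3,v_4] = [v_4] − [v_3].
The 7×21 boundary matrix has rank 6 and Smith normal form diag(1,1,1,1,1,1).

Boundary ∂_2: C_2 → C_1 acts by ∂[p,q,r] = [q,r] − [p,r] + [p,q]. For instance
  ∂[v_3,v_4,v_5] = [v_4,v_5] − [v_3,v_5] + [v_3,v_4],
  ∂[v_0,v_4,v_6] = [v_4,v_6] − [v_0,v_6] + [v_0,v_4].
The resulting 21×14 matrix has rank 13, and its Smith normal form has invariant factors (1,1,1,1,1,1,1,1,1,1,1,1,1).

From H_k ≅ ker(∂_k) / im(∂_{k+1}) we obtain:

  H_0: rank C_0 − rank ∂_1 = 7 − 6 = 1, and the invariant factors of ∂_1 are all 1, so H_0 ≅ Z.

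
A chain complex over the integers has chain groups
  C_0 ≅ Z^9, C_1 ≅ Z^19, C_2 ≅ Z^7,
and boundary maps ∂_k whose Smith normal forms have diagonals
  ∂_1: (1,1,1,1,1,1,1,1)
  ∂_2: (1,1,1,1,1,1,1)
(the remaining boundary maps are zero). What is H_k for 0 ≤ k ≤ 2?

H_0: b_0 = 9 − 0 − 8 = 1; torsion from ∂_1 factors > 1: none. So H_0 ≅ Z.
H_1: b_1 = 19 − 8 − 7 = 4; torsion from ∂_2 factors > 1: none. So H_1 ≅ Z^4.
H_2: b_2 = 7 − 7 − 0 = 0; torsion from ∂_3 factors > 1: none. So H_2 ≅ 0.

H_0 ≅ Z,  H_1 ≅ Z^4,  H_2 = 0.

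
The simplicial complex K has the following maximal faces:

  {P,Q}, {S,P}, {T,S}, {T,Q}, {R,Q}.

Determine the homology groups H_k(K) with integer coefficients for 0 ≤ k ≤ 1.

H_0 ≅ Z,  H_1 ≅ Z.

We work with the vertex ordering P < Q < R < S < T. The simplices of K, each written with vertices in increasing order, are:

  0-simplices (5): P, Q, R, S, T
  1-simplices (5): PQ, PS, QR, QT, ST

giving chain groups C_0 ≅ Z^5, C_1 ≅ Z^5.

Boundary ∂_1: C_1 → C_0 sends each edge [p,q] (with p < q) to q − p. For instance
  ∂PQ = Q − P.
As a 5×5 matrix over Z this has rank 4, with invariant factors (1,1,1,1).

Now H_k = ker ∂_k / im ∂_{k+1}, so:

  H_0: rank C_0 − rank ∂_1 = 5 − 4 = 1, and the invariant factors of ∂_1 are all 1, so H_0 ≅ Z.
  H_1: rank ker ∂_1 − rank ∂_2 = (5 − 4) − 0 = 1, and there is no ∂_2, so H_1 ≅ Z.

As a check, the Euler characteristic is 5 − 5 = 0, which agrees with 1 − 1 = 0.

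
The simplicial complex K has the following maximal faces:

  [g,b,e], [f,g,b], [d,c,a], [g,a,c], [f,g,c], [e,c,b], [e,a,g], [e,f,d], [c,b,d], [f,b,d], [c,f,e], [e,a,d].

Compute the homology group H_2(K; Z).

H_2 ≅ 0.

Take the total order a < b < c < d < e < f < g on the vertex set. Then K (dimension 2) consists of the simplices:

  0-simplices (7): a, b, c, d, e, f, g
  1-simplices (18): ac, ad, ae, ag, bc, bd, be, bf, bg, cd, ce, cf, cg, de, df, ef, eg, fg
  2-simplices (12): acd, acg, ade, aeg, bcd, bce, bdf, beg, bfg, cef, cfg, def

giving chain groups C_0 ≅ Z^7, C_1 ≅ Z^18, C_2 ≅ Z^12.

∂_1: C_1 → C_0 sends each edge [p,q] (with p < q) to q − p. For instance
  ∂cf = f − c.
The resulting 7×18 matrix has rank 6, and its Smith normal form has invariant factors (1,1,1,1,1,1).

The boundary map ∂_2: C_2 → C_1 maps a triangle to the signed sum of its edges. For instance
  ∂bcd = cd − bd + bc,
  ∂ade = de − ae + ad.
As a 18×12 matrix over Z this has rank 12, with invariant factors (1,1,1,1,1,1,1,1,1,1,1,2).

Computing H_k = (kernel of ∂_k) / (image of ∂_{k+1}):

  H_2: rank ker ∂_2 − rank ∂_3 = (12 − 12) − 0 = 0, and there is no ∂_3, so H_2 ≅ 0.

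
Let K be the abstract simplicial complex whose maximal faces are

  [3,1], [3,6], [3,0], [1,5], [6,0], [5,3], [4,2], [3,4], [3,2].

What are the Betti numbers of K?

Fix the vertex order 0 < 1 < 2 < 3 < 4 < 5 < 6 and write every simplex with vertices in increasing order. Then dim K = 1 and the simplices of K are:

  0-simplices (7): [0], [1], [2], [3], [4], [5], [6]
  1-simplices (9): [0,3], [0,6], [1,3], [1,5], [2,3], [2,4], [3,4], [3,5], [3,6]

giving chain groups C_0 ≅ Z^7, C_1 ≅ Z^9.

∂_1: C_1 → C_0 sends each edge [p,q] (with p < q) to q − p.
The resulting 7×9 matrix has rank 6, and its Smith normal form has invariant factors (1,1,1,1,1,1).

Now H_k = ker ∂_k / im ∂_{k+1}, so:

  H_0: rank C_0 − rank ∂_1 = 7 − 6 = 1, and the invariant factors of ∂_1 are all 1, so H_0 = Z.
  H_1: rank ker ∂_1 − rank ∂_2 = (9 − 6) − 0 = 3, and there is no ∂_2, so H_1 = Z^3.

As a check, the Euler characteristic is 7 − 9 = -2, which agrees with 1 − 3 = -2.
(K is a triangulation of a wedge of 3 circles.)

Hence the Betti numbers are b_0 = 1, b_1 = 3.

b_0 = 1, b_1 = 3.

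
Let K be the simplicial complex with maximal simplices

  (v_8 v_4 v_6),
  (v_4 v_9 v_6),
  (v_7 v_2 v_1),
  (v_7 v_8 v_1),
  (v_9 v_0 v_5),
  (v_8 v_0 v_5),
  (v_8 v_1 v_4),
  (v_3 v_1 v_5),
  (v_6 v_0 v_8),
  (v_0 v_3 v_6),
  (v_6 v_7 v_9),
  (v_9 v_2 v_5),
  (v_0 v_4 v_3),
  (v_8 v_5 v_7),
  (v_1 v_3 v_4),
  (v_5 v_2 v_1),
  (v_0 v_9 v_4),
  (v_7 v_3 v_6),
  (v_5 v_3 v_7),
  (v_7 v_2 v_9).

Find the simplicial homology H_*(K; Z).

H_0 ≅ Z,  H_1 ≅ Z ⊕ Z/2Z,  H_2 = 0.

Order the vertices as v_0 < v_1 < v_2 < v_3 < v_4 < v_5 < v_6 < v_7 < v_8 < v_9. Listing each simplex with vertices in this order, K has dimension 2 with simplices:

  0-simplices (10): [v_0], [v_1], [v_2], [v_3], [v_4], [v_5], [v_6], [v_7], [v_8], [v_9]
  1-simplices (30): (30 of them)
  2-simplices (20): (20 of them)

giving chain groups C_0 ≅ Z^10, C_1 ≅ Z^30, C_2 ≅ Z^20.

∂_1: C_1 → C_0 is given by ∂[p,q] = [q] − [p]. For instance
  ∂[v_1,v_8] = [v_8] − [v_1].
The resulting 10×30 matrix has rank 9, and its Smith normal form has invariant factors (1,1,1,1,1,1,1,1,1).

Boundary ∂_2: C_2 → C_1 acts by ∂[p,q,r] = [q,r] − [p,r] + [p,q]. For instance
  ∂[v_1,v_2,v_5] = [v_2,v_5] − [v_1,v_5] + [v_1,v_2],
  ∂[v_1,v_7,v_8] = [v_7,v_8] − [v_1,v_8] + [v_1,v_7].
This gives a 30×20 integer matrix of rank 20; reducing to Smith normal form yields diagonal entries (1,1,1,1,1,1,1,1,1,1,1,1,1,1,1,1,1,1,1,2).

Now H_k = ker ∂_k / im ∂_{k+1}, so:

  H_0: rank C_0 − rank ∂_1 = 10 − 9 = 1, and the invariant factors of ∂_1 are all 1, so H_0 ≅ Z.
  H_1: rank ker ∂_1 − rank ∂_2 = (30 − 9) − 20 = 1, and ∂_2 has invariant factor 2 > 1, so H_1 ≅ Z ⊕ Z/2Z.
  H_2: rank ker ∂_2 − rank ∂_3 = (20 − 20) − 0 = 0, and there is no ∂_3, so H_2 ≅ 0.

As a check, the Euler characteristic is 10 − 30 + 20 = 0, which agrees with 1 − 1 + 0 = 0.
(K is a triangulation of the Klein bottle.)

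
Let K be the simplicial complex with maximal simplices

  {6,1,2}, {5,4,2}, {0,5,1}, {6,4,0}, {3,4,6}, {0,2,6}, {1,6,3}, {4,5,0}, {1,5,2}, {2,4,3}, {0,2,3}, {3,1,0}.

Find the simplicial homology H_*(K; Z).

Fix the vertex order 0 < 1 < 2 < 3 < 4 < 5 < 6 and write every simplex with vertices in increasing order. Then dim K = 2 and the simplices of K are:

  0-simplices (7): [0], [1], [2], [3], [4], [5], [6]
  1-simplices (18): [0,1], [0,2], [0,3], [0,4], [0,5], [0,6], [1,2], [1,3], [1,5], [1,6], [2,3], [2,4], [2,5], [2,6], [3,4], [3,6], [4,5], [4,6]
  2-simplices (12): [0,1,3], [0,1,5], [0,2,3], [0,2,6], [0,4,5], [0,4,6], [1,2,5], [1,2,6], [1,3,6], [2,3,4], [2,4,5], [3,4,6]

giving chain groups C_0 ≅ Z^7, C_1 ≅ Z^18, C_2 ≅ Z^12.

The boundary map ∂_1: C_1 → C_0 maps an edge to its endpoints' difference, ∂[p,q] = q − p. For instance
  ∂[4,6] = [6] − [4].
This gives a 7×18 integer matrix of rank 6; reducing to Smith normal form yields diagonal entries (1,1,1,1,1,1).

∂_2: C_2 → C_1 maps a triangle to the signed sum of its edges. For instance
  ∂[3,4,6] = [4,6] − [3,6] + [3,4],
  ∂[0,4,5] = [4,5] − [0,5] + [0,4].
As a 18×12 matrix over Z this has rank 12, with invariant factors (1,1,1,1,1,1,1,1,1,1,1,2).

Computing H_k = (kernel of ∂_k) / (image of ∂_{k+1}):

  H_0: rank C_0 − rank ∂_1 = 7 − 6 = 1, and the invariant factors of ∂_1 are all 1, so H_0 = Z.
  H_1: rank ker ∂_1 − rank ∂_2 = (18 − 6) − 12 = 0, and ∂_2 has invariant factor 2 > 1, so H_1 = Z/2Z.
  H_2: rank ker ∂_2 − rank ∂_3 = (12 − 12) − 0 = 0, and there is no ∂_3, so H_2 = 0.

As a check, the Euler characteristic is 7 − 18 + 12 = 1, which agrees with 1 − 0 + 0 = 1.
(K is a triangulation of the real projective plane RP^2.)

H_0 = Z,  H_1 = Z/2Z,  H_2 = 0.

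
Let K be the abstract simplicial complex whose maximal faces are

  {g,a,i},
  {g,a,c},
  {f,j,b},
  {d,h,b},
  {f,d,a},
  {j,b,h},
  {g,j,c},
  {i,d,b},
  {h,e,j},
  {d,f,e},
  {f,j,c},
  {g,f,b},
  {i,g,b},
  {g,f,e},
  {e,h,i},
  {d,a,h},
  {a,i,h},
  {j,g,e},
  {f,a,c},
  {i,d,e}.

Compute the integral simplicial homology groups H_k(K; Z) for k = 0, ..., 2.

H_0 ≅ Z,  H_1 ≅ Z ⊕ Z_2,  H_2 = 0.

We work with the vertex ordering a < b < c < d < e < f < g < h < i < j. The simplices of K, each written with vertices in increasing order, are:

  0-simplices (10): a, b, c, d, e, f, g, h, i, j
  1-simplices (30): ac, ad, af, ag, ah, ai, bd, bf, bg, bh, bi, bj, cf, cg, cj, de, df, dh, di, ef, eg, eh, ei, ej, fg, fj, gi, gj, hi, hj
  2-simplices (20): acf, acg, adf, adh, agi, ahi, bdh, bdi, bfg, bfj, bgi, bhj, cfj, cgj, def, dei, efg, egj, ehi, ehj

Hence C_0 ≅ Z^10, C_1 ≅ Z^30, C_2 ≅ Z^20.

Boundary ∂_1: C_1 → C_0 sends each edge [p,q] (with p < q) to q − p.
As a 10×30 matrix over Z this has rank 9, with invariant factors (1,1,1,1,1,1,1,1,1).

Boundary ∂_2: C_2 → C_1 maps a triangle to the signed sum of its edges. For instance
  ∂ehj = hj − ej + eh,
  ∂dei = ei − di + de.
The resulting 30×20 matrix has rank 20, and its Smith normal form has invariant factors (1,1,1,1,1,1,1,1,1,1,1,1,1,1,1,1,1,1,1,2).

Now H_k = ker ∂_k / im ∂_{k+1}, so:

  H_0: rank C_0 − rank ∂_1 = 10 − 9 = 1, and the invariant factors of ∂_1 are all 1, so H_0 = Z.
  H_1: rank ker ∂_1 − rank ∂_2 = (30 − 9) − 20 = 1, and ∂_2 has invariant factor 2 > 1, so H_1 = Z ⊕ Z_2.
  H_2: rank ker ∂_2 − rank ∂_3 = (20 − 20) − 0 = 0, and there is no ∂_3, so H_2 = 0.

As a check, the Euler characteristic is 10 − 30 + 20 = 0, which agrees with 1 − 1 + 0 = 0.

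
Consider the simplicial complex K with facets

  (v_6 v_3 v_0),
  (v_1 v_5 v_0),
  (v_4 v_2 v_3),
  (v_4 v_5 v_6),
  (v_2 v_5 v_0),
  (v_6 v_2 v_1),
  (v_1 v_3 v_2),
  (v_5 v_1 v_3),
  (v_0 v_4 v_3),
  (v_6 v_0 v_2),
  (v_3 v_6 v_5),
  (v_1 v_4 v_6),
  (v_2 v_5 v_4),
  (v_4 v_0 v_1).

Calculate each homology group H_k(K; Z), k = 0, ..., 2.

Take the total order v_0 < v_1 < v_2 < v_3 < v_4 < v_5 < v_6 on the vertex set. Then K (dimension 2) consists of the simplices:

  0-simplices (7): [v_0], [v_1], [v_2], [v_3], [v_4], [v_5], [v_6]
  1-simplices (21): (21 of them)
  2-simplices (14): (14 of them)

Hence C_0 ≅ Z^7, C_1 ≅ Z^21, C_2 ≅ Z^14.

∂_1: C_1 → C_0 is given by ∂[p,q] = [q] − [p]. For instance
  ∂[v_2,v_5] = [v_5] − [v_2].
The resulting 7×21 matrix has rank 6, and its Smith normal form has invariant factors (1,1,1,1,1,1).

The boundary map ∂_2: C_2 → C_1 acts by ∂[p,q,r] = [q,r] − [p,r] + [p,q]. For instance
  ∂[v_2,v_4,v_5] = [v_4,v_5] − [v_2,v_5] + [v_2,v_4],
  ∂[v_0,v_1,v_5] = [v_1,v_5] − [v_0,v_5] + [v_0,v_1].
This gives a 21×14 integer matrix of rank 13; reducing to Smith normal form yields diagonal entries (1,1,1,1,1,1,1,1,1,1,1,1,1).

Reading off H_k = ker ∂_k / im ∂_{k+1}:

  H_0: rank C_0 − rank ∂_1 = 7 − 6 = 1, and the invariant factors of ∂_1 are all 1, so H_0 ≅ Z.
  H_1: rank ker ∂_1 − rank ∂_2 = (21 − 6) − 13 = 2, and the invariant factors of ∂_2 are all 1, so H_1 ≅ Z^2.
  H_2: rank ker ∂_2 − rank ∂_3 = (14 − 13) − 0 = 1, and there is no ∂_3, so H_2 ≅ Z.

As a check, the Euler characteristic is 7 − 21 + 14 = 0, which agrees with 1 − 2 + 1 = 0.

H_0 = Z,  H_1 = Z^2,  H_2 = Z.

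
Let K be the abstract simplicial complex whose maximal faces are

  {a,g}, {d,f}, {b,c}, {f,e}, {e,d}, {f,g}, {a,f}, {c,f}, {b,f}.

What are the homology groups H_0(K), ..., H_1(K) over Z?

We work with the vertex ordering a < b < c < d < e < f < g. The simplices of K, each written with vertices in increasing order, are:

  0-simplices (7): a, b, c, d, e, f, g
  1-simplices (9): af, ag, bc, bf, cf, de, df, ef, fg

giving chain groups C_0 ≅ Z^7, C_1 ≅ Z^9.

The boundary map ∂_1: C_1 → C_0 is given by ∂[p,q] = [q] − [p].
The 7×9 boundary matrix has rank 6 and Smith normal form diag(1,1,1,1,1,1).

Computing H_k = (kernel of ∂_k) / (image of ∂_{k+1}):

  H_0: rank C_0 − rank ∂_1 = 7 − 6 = 1, and the invariant factors of ∂_1 are all 1, so H_0 ≅ Z.
  H_1: rank ker ∂_1 − rank ∂_2 = (9 − 6) − 0 = 3, and there is no ∂_2, so H_1 ≅ Z^3.

As a check, the Euler characteristic is 7 − 9 = -2, which agrees with 1 − 3 = -2.
(K is a triangulation of a wedge of 3 circles.)

H_0 = Z,  H_1 = Z^3.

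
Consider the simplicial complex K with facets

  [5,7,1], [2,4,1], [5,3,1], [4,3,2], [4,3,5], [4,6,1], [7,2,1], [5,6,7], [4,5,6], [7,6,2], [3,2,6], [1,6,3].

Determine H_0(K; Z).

Take the total order 1 < 2 < 3 < 4 < 5 < 6 < 7 on the vertex set. Then K (dimension 2) consists of the simplices:

  0-simplices (7): [1], [2], [3], [4], [5], [6], [7]
  1-simplices (18): [1,2], [1,3], [1,4], [1,5], [1,6], [1,7], [2,3], [2,4], [2,6], [2,7], [3,4], [3,5], [3,6], [4,5], [4,6], [5,6], [5,7], [6,7]
  2-simplices (12): [1,2,4], [1,2,7], [1,3,5], [1,3,6], [1,4,6], [1,5,7], [2,3,4], [2,3,6], [2,6,7], [3,4,5], [4,5,6], [5,6,7]

giving chain groups C_0 ≅ Z^7, C_1 ≅ Z^18, C_2 ≅ Z^12.

Boundary ∂_1: C_1 → C_0 sends each edge [p,q] (with p < q) to q − p. For instance
  ∂[6,7] = [7] − [6].
This gives a 7×18 integer matrix of rank 6; reducing to Smith normal form yields diagonal entries (1,1,1,1,1,1).

∂_2: C_2 → C_1 acts by ∂[p,q,r] = [q,r] − [p,r] + [p,q]. For instance
  ∂[2,6,7] = [6,7] − [2,7] + [2,6],
  ∂[3,4,5] = [4,5] − [3,5] + [3,4].
The resulting 18×12 matrix has rank 12, and its Smith normal form has invariant factors (1,1,1,1,1,1,1,1,1,1,1,2).

Reading off H_k = ker ∂_k / im ∂_{k+1}:

  H_0: rank C_0 − rank ∂_1 = 7 − 6 = 1, and the invariant factors of ∂_1 are all 1, so H_0 = Z.

H_0 = Z.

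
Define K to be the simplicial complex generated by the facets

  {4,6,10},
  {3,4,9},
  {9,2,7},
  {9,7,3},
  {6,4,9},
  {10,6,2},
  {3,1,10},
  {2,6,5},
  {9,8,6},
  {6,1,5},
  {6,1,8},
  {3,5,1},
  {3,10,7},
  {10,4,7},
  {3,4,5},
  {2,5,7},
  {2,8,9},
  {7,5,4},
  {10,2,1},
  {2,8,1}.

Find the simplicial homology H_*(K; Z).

Take the total order 1 < 2 < 3 < 4 < 5 < 6 < 7 < 8 < 9 < 10 on the vertex set. Then K (dimension 2) consists of the simplices:

  0-simplices (10): [1], [2], [3], [4], [5], [6], [7], [8], [9], [10]
  1-simplices (30): (30 of them)
  2-simplices (20): (20 of them)

giving chain groups C_0 ≅ Z^10, C_1 ≅ Z^30, C_2 ≅ Z^20.

Boundary ∂_1: C_1 → C_0 sends each edge [p,q] (with p < q) to q − p. For instance
  ∂[2,8] = [8] − [2].
The 10×30 boundary matrix has rank 9 and Smith normal form diag(1,1,1,1,1,1,1,1,1).

∂_2: C_2 → C_1 acts by ∂[p,q,r] = [q,r] − [p,r] + [p,q]. For instance
  ∂[2,5,7] = [5,7] − [2,7] + [2,5],
  ∂[1,3,10] = [3,10] − [1,10] + [1,3].
This gives a 30×20 integer matrix of rank 20; reducing to Smith normal form yields diagonal entries (1,1,1,1,1,1,1,1,1,1,1,1,1,1,1,1,1,1,1,2).

Reading off H_k = ker ∂_k / im ∂_{k+1}:

  H_0: rank C_0 − rank ∂_1 = 10 − 9 = 1, and the invariant factors of ∂_1 are all 1, so H_0 ≅ Z.
  H_1: rank ker ∂_1 − rank ∂_2 = (30 − 9) − 20 = 1, and ∂_2 has invariant factor 2 > 1, so H_1 ≅ Z ⊕ Z/2.
  H_2: rank ker ∂_2 − rank ∂_3 = (20 − 20) − 0 = 0, and there is no ∂_3, so H_2 ≅ 0.

(K is a triangulation of the Klein bottle.)

H_0 ≅ Z,  H_1 ≅ Z ⊕ Z/2,  H_2 = 0.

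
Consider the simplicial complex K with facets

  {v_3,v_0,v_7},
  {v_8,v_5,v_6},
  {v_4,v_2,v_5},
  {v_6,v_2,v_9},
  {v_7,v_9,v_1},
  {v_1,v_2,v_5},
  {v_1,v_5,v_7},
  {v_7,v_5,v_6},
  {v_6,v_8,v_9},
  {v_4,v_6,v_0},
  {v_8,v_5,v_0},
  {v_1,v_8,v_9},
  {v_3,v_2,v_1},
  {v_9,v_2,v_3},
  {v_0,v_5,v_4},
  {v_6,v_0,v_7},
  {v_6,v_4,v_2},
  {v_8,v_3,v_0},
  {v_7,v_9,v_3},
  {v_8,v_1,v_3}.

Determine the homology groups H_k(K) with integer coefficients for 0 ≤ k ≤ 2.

Order the vertices as v_0 < v_1 < v_2 < v_3 < v_4 < v_5 < v_6 < v_7 < v_8 < v_9. Listing each simplex with vertices in this order, K has dimension 2 with simplices:

  0-simplices (10): [v_0], [v_1], [v_2], [v_3], [v_4], [v_5], [v_6], [v_7], [v_8], [v_9]
  1-simplices (30): (30 of them)
  2-simplices (20): (20 of them)

so the chain groups are C_0 ≅ Z^10, C_1 ≅ Z^30, C_2 ≅ Z^20.

∂_1: C_1 → C_0 is given by ∂[p,q] = [q] − [p]. For instance
  ∂[v_2,v_4] = [v_4] − [v_2].
This gives a 10×30 integer matrix of rank 9; reducing to Smith normal form yields diagonal entries (1,1,1,1,1,1,1,1,1).

Boundary ∂_2: C_2 → C_1 maps a triangle to the signed sum of its edges. For instance
  ∂[v_0,v_5,v_8] = [v_5,v_8] − [v_0,v_8] + [v_0,v_5],
  ∂[v_0,v_4,v_5] = [v_4,v_5] − [v_0,v_5] + [v_0,v_4].
The 30×20 boundary matrix has rank 20 and Smith normal form diag(1,1,1,1,1,1,1,1,1,1,1,1,1,1,1,1,1,1,1,2).

Computing H_k = (kernel of ∂_k) / (image of ∂_{k+1}):

  H_0: rank C_0 − rank ∂_1 = 10 − 9 = 1, and the invariant factors of ∂_1 are all 1, so H_0 = Z.
  H_1: rank ker ∂_1 − rank ∂_2 = (30 − 9) − 20 = 1, and ∂_2 has invariant factor 2 > 1, so H_1 = Z ⊕ Z/2.
  H_2: rank ker ∂_2 − rank ∂_3 = (20 − 20) − 0 = 0, and there is no ∂_3, so H_2 = 0.

As a check, the Euler characteristic is 10 − 30 + 20 = 0, which agrees with 1 − 1 + 0 = 0.
(K is a triangulation of the Klein bottle.)

H_0 = Z,  H_1 = Z ⊕ Z/2,  H_2 = 0.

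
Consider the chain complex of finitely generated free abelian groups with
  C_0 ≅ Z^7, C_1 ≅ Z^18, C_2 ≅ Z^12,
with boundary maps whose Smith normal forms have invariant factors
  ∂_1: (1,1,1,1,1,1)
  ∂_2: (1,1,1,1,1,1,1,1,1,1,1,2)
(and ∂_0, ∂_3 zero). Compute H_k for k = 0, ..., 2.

H_0: b_0 = 7 − 0 − 6 = 1; torsion from ∂_1 factors > 1: none. So H_0 ≅ Z.
H_1: b_1 = 18 − 6 − 12 = 0; torsion from ∂_2 factors > 1: [2]. So H_1 ≅ Z/2.
H_2: b_2 = 12 − 12 − 0 = 0; torsion from ∂_3 factors > 1: none. So H_2 ≅ 0.

H_0 ≅ Z,  H_1 ≅ Z/2,  H_2 = 0.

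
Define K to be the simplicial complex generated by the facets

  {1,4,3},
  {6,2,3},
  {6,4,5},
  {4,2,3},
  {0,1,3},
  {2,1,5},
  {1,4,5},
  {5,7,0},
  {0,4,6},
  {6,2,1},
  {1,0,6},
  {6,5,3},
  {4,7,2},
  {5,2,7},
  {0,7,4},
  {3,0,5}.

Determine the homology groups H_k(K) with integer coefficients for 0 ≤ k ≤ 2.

H_0 = Z,  H_1 = Z^2,  H_2 = Z.

Take the total order 0 < 1 < 2 < 3 < 4 < 5 < 6 < 7 on the vertex set. Then K (dimension 2) consists of the simplices:

  0-simplices (8): [0], [1], [2], [3], [4], [5], [6], [7]
  1-simplices (24): (24 of them)
  2-simplices (16): [0,1,3], [0,1,6], [0,3,5], [0,4,6], [0,4,7], [0,5,7], [1,2,5], [1,2,6], [1,3,4], [1,4,5], [2,3,4], [2,3,6], [2,4,7], [2,5,7], [3,5,6], [4,5,6]

Hence C_0 ≅ Z^8, C_1 ≅ Z^24, C_2 ≅ Z^16.

Boundary ∂_1: C_1 → C_0 is given by ∂[p,q] = [q] − [p].
The resulting 8×24 matrix has rank 7, and its Smith normal form has invariant factors (1,1,1,1,1,1,1).

Boundary ∂_2: C_2 → C_1 maps a triangle to the signed sum of its edges. For instance
  ∂[0,3,5] = [3,5] − [0,5] + [0,3],
  ∂[2,4,7] = [4,7] − [2,7] + [2,4].
This gives a 24×16 integer matrix of rank 15; reducing to Smith normal form yields diagonal entries (1,1,1,1,1,1,1,1,1,1,1,1,1,1,1).

Now H_k = ker ∂_k / im ∂_{k+1}, so:

  H_0: rank C_0 − rank ∂_1 = 8 − 7 = 1, and the invariant factors of ∂_1 are all 1, so H_0 ≅ Z.
  H_1: rank ker ∂_1 − rank ∂_2 = (24 − 7) − 15 = 2, and the invariant factors of ∂_2 are all 1, so H_1 ≅ Z^2.
  H_2: rank ker ∂_2 − rank ∂_3 = (16 − 15) − 0 = 1, and there is no ∂_3, so H_2 ≅ Z.

(K is a triangulation of the torus T^2.)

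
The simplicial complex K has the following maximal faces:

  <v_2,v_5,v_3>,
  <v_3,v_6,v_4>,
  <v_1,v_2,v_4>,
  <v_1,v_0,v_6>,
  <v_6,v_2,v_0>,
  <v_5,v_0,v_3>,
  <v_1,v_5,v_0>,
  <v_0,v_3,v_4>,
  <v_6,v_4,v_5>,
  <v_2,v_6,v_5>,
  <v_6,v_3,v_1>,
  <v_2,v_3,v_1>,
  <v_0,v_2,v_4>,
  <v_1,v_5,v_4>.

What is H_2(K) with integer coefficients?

H_2 ≅ Z.

K has 7 vertices, 21 edges, 14 triangles.
rank ∂_2 = 13, rank ∂_3 = 0 ⇒ b_2 = 14 − 13 − 0 = 1. So H_2 ≅ Z.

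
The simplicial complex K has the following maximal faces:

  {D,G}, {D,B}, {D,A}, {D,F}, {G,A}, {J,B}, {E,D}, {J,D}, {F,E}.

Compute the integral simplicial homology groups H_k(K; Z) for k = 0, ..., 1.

We work with the vertex ordering A < B < D < E < F < G < J. The simplices of K, each written with vertices in increasing order, are:

  0-simplices (7): A, B, D, E, F, G, J
  1-simplices (9): AD, AG, BD, BJ, DE, DF, DG, DJ, EF

so the chain groups are C_0 ≅ Z^7, C_1 ≅ Z^9.

The boundary map ∂_1: C_1 → C_0 sends each edge [p,q] (with p < q) to q − p. For instance
  ∂AG = G − A.
The resulting 7×9 matrix has rank 6, and its Smith normal form has invariant factors (1,1,1,1,1,1).

Reading off H_k = ker ∂_k / im ∂_{k+1}:

  H_0: rank C_0 − rank ∂_1 = 7 − 6 = 1, and the invariant factors of ∂_1 are all 1, so H_0 ≅ Z.
  H_1: rank ker ∂_1 − rank ∂_2 = (9 − 6) − 0 = 3, and there is no ∂_2, so H_1 ≅ Z^3.

As a check, the Euler characteristic is 7 − 9 = -2, which agrees with 1 − 3 = -2.
(K is a triangulation of a wedge of 3 circles.)

H_0 ≅ Z,  H_1 ≅ Z^3.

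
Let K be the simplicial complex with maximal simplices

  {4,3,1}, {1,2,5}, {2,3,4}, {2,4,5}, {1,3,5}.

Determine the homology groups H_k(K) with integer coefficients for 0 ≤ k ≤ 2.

Fix the vertex order 1 < 2 < 3 < 4 < 5 and write every simplex with vertices in increasing order. Then dim K = 2 and the simplices of K are:

  0-simplices (5): [1], [2], [3], [4], [5]
  1-simplices (10): [1,2], [1,3], [1,4], [1,5], [2,3], [2,4], [2,5], [3,4], [3,5], [4,5]
  2-simplices (5): [1,2,5], [1,3,4], [1,3,5], [2,3,4], [2,4,5]

Hence C_0 ≅ Z^5, C_1 ≅ Z^10, C_2 ≅ Z^5.

∂_1: C_1 → C_0 is given by ∂[p,q] = [q] − [p]. For instance
  ∂[2,4] = [4] − [2].
As a 5×10 matrix over Z this has rank 4, with invariant factors (1,1,1,1).

Boundary ∂_2: C_2 → C_1 maps a triangle to the signed sum of its edges. For instance
  ∂[1,2,5] = [2,5] − [1,5] + [1,2],
  ∂[2,3,4] = [3,4] − [2,4] + [2,3].
The resulting 10×5 matrix has rank 5, and its Smith normal form has invariant factors (1,1,1,1,1).

Now H_k = ker ∂_k / im ∂_{k+1}, so:

  H_0: rank C_0 − rank ∂_1 = 5 − 4 = 1, and the invariant factors of ∂_1 are all 1, so H_0 = Z.
  H_1: rank ker ∂_1 − rank ∂_2 = (10 − 4) − 5 = 1, and the invariant factors of ∂_2 are all 1, so H_1 = Z.
  H_2: rank ker ∂_2 − rank ∂_3 = (5 − 5) − 0 = 0, and there is no ∂_3, so H_2 = 0.

(K is a triangulation of the Möbius band.)

H_0 = Z,  H_1 = Z,  H_2 = 0.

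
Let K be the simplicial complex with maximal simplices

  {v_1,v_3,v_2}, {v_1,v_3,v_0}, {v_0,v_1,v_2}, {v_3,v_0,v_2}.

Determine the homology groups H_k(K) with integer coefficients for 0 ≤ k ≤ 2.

K has 4 vertices, 6 edges, 4 triangles.
rank ∂_0 = 0, rank ∂_1 = 3 ⇒ b_0 = 4 − 0 − 3 = 1; all invariant factors of ∂_1 are 1 so no torsion. So H_0 = Z.
rank ∂_1 = 3, rank ∂_2 = 3 ⇒ b_1 = 6 − 3 − 3 = 0; all invariant factors of ∂_2 are 1 so no torsion. So H_1 = 0.
rank ∂_2 = 3, rank ∂_3 = 0 ⇒ b_2 = 4 − 3 − 0 = 1. So H_2 = Z.

H_0 = Z,  H_1 = 0,  H_2 = Z.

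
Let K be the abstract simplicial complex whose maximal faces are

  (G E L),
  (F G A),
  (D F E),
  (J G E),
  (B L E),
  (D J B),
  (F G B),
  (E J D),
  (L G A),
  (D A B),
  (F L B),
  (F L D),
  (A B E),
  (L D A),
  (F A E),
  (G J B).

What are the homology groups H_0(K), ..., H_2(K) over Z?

K has 8 vertices, 24 edges, 16 triangles.
rank ∂_0 = 0, rank ∂_1 = 7 ⇒ b_0 = 8 − 0 − 7 = 1; all invariant factors of ∂_1 are 1 so no torsion. So H_0 ≅ Z.
rank ∂_1 = 7, rank ∂_2 = 15 ⇒ b_1 = 24 − 7 − 15 = 2; all invariant factors of ∂_2 are 1 so no torsion. So H_1 ≅ Z^2.
rank ∂_2 = 15, rank ∂_3 = 0 ⇒ b_2 = 16 − 15 − 0 = 1. So H_2 ≅ Z.

H_0 = Z,  H_1 = Z^2,  H_2 = Z.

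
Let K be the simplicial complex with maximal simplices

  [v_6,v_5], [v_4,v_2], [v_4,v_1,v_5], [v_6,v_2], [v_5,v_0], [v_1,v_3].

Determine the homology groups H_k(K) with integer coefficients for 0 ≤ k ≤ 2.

H_0 ≅ Z,  H_1 ≅ Z,  H_2 = 0.

Order the vertices as v_0 < v_1 < v_2 < v_3 < v_4 < v_5 < v_6. Listing each simplex with vertices in this order, K has dimension 2 with simplices:

  0-simplices (7): [v_0], [v_1], [v_2], [v_3], [v_4], [v_5], [v_6]
  1-simplices (8): [v_0,v_5], [v_1,v_3], [v_1,v_4], [v_1,v_5], [v_2,v_4], [v_2,v_6], [v_4,v_5], [v_5,v_6]
  2-simplices (1): [v_1,v_4,v_5]

giving chain groups C_0 ≅ Z^7, C_1 ≅ Z^8, C_2 ≅ Z^1.

The boundary map ∂_1: C_1 → C_0 sends each edge [p,q] (with p < q) to q − p.
This gives a 7×8 integer matrix of rank 6; reducing to Smith normal form yields diagonal entries (1,1,1,1,1,1).

∂_2: C_2 → C_1 acts by ∂[p,q,r] = [q,r] − [p,r] + [p,q]. For instance
  ∂[v_1,v_4,v_5] = [v_4,v_5] − [v_1,v_5] + [v_1,v_4].
The 8×1 boundary matrix has rank 1 and Smith normal form diag(1).

Now H_k = ker ∂_k / im ∂_{k+1}, so:

  H_0: rank C_0 − rank ∂_1 = 7 − 6 = 1, and the invariant factors of ∂_1 are all 1, so H_0 ≅ Z.
  H_1: rank ker ∂_1 − rank ∂_2 = (8 − 6) − 1 = 1, and the invariant factors of ∂_2 are all 1, so H_1 ≅ Z.
  H_2: rank ker ∂_2 − rank ∂_3 = (1 − 1) − 0 = 0, and there is no ∂_3, so H_2 ≅ 0.

As a check, the Euler characteristic is 7 − 8 + 1 = 0, which agrees with 1 − 1 + 0 = 0.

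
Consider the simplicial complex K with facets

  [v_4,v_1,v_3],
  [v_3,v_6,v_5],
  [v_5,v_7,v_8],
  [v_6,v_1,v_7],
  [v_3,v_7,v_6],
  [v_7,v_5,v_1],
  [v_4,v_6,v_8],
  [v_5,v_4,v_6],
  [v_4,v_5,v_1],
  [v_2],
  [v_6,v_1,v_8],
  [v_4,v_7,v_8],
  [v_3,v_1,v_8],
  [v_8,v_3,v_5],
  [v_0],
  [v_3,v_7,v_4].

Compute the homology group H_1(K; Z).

H_1 = Z^2.

Fix the vertex order v_0 < v_1 < v_2 < v_3 < v_4 < v_5 < v_6 < v_7 < v_8 and write every simplex with vertices in increasing order. Then dim K = 2 and the simplices of K are:

  0-simplices (9): [v_0], [v_1], [v_2], [v_3], [v_4], [v_5], [v_6], [v_7], [v_8]
  1-simplices (21): (21 of them)
  2-simplices (14): (14 of them)

so the chain groups are C_0 ≅ Z^9, C_1 ≅ Z^21, C_2 ≅ Z^14.

∂_1: C_1 → C_0 maps an edge to its endpoints' difference, ∂[p,q] = q − p.
This gives a 9×21 integer matrix of rank 6; reducing to Smith normal form yields diagonal entries (1,1,1,1,1,1).

The boundary map ∂_2: C_2 → C_1 maps a triangle to the signed sum of its edges. For instance
  ∂[v_3,v_4,v_7] = [v_4,v_7] − [v_3,v_7] + [v_3,v_4],
  ∂[v_3,v_5,v_8] = [v_5,v_8] − [v_3,v_8] + [v_3,v_5].
The 21×14 boundary matrix has rank 13 and Smith normal form diag(1,1,1,1,1,1,1,1,1,1,1,1,1).

Computing H_k = (kernel of ∂_k) / (image of ∂_{k+1}):

  H_1: rank ker ∂_1 − rank ∂_2 = (21 − 6) − 13 = 2, and the invariant factors of ∂_2 are all 1, so H_1 = Z^2.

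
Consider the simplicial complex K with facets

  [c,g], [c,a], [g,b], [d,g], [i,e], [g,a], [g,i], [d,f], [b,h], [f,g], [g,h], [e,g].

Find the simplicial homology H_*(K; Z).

H_0 ≅ Z,  H_1 ≅ Z^4.

Take the total order a < b < c < d < e < f < g < h < i on the vertex set. Then K (dimension 1) consists of the simplices:

  0-simplices (9): a, b, c, d, e, f, g, h, i
  1-simplices (12): ac, ag, bg, bh, cg, df, dg, eg, ei, fg, gh, gi

so the chain groups are C_0 ≅ Z^9, C_1 ≅ Z^12.

∂_1: C_1 → C_0 sends each edge [p,q] (with p < q) to q − p. For instance
  ∂cg = g − c.
As a 9×12 matrix over Z this has rank 8, with invariant factors (1,1,1,1,1,1,1,1).

Now H_k = ker ∂_k / im ∂_{k+1}, so:

  H_0: rank C_0 − rank ∂_1 = 9 − 8 = 1, and the invariant factors of ∂_1 are all 1, so H_0 ≅ Z.
  H_1: rank ker ∂_1 − rank ∂_2 = (12 − 8) − 0 = 4, and there is no ∂_2, so H_1 ≅ Z^4.

(K is a triangulation of a wedge of 4 circles.)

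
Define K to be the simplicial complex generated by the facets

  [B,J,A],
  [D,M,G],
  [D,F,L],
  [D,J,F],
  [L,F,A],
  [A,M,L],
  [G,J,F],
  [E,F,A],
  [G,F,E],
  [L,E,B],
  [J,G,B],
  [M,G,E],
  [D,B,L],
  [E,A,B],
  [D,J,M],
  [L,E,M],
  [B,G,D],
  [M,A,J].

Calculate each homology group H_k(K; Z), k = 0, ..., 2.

K has 9 vertices, 27 edges, 18 triangles.
rank ∂_0 = 0, rank ∂_1 = 8 ⇒ b_0 = 9 − 0 − 8 = 1; all invariant factors of ∂_1 are 1 so no torsion. So H_0 ≅ Z.
rank ∂_1 = 8, rank ∂_2 = 18 ⇒ b_1 = 27 − 8 − 18 = 1; ∂_2 has invariant factor(s) [2] giving torsion. So H_1 ≅ Z ⊕ Z/2Z.
rank ∂_2 = 18, rank ∂_3 = 0 ⇒ b_2 = 18 − 18 − 0 = 0. So H_2 ≅ 0.

H_0 ≅ Z,  H_1 ≅ Z ⊕ Z/2Z,  H_2 = 0.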